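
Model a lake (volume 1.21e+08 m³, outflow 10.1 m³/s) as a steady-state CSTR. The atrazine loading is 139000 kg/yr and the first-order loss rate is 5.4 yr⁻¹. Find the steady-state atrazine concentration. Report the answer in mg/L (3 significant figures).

Outflow Q = 10.1 m³/s × 3.156e+07 s/yr = 3.187e+08 m³/yr.
Steady-state CSTR mass balance: W = Q·C + k·V·C, so C = W/(Q + kV).
Q + kV = 3.187e+08 + 5.4·1.21e+08 = 9.721e+08 m³/yr.
C = 139000/9.721e+08 = 0.000143 kg/m³ = 0.143 mg/L.

0.143 mg/L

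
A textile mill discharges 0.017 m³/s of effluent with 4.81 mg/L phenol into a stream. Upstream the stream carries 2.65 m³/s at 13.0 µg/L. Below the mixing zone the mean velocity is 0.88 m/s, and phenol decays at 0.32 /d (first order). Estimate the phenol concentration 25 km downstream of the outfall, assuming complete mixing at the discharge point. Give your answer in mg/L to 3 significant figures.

0.0392 mg/L

13.0 µg/L = 0.013 mg/L.
After complete mixing, C₀ = (0.017·4.81 + 2.65·0.013) / 2.667 = 0.04358 mg/L.
Travel time t = 2.5e+04 m / 0.88 m/s = 2.841e+04 s = 0.3288 d.
C = 0.04358·exp(−0.32·0.3288) = 0.04358·0.9001 = 0.03922 mg/L.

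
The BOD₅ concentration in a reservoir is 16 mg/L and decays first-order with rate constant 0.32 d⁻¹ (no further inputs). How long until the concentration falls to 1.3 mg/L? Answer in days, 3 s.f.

7.84 d

t = ln(C₀/C)/k = ln(16/1.3)/0.32 = 2.51/0.32 = 7.844 d.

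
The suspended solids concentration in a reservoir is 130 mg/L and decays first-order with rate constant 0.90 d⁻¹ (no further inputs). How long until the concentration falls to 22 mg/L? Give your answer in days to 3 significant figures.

t = ln(C₀/C)/k = ln(130/22)/0.90 = 1.776/0.90 = 1.974 d.

1.97 d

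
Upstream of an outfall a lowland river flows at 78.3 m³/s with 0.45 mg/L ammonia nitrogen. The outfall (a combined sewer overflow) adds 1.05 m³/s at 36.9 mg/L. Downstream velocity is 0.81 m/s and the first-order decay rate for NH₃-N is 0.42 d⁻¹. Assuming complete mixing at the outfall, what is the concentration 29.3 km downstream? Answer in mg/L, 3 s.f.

After complete mixing, C₀ = (1.05·36.9 + 78.3·0.45) / 79.35 = 0.9323 mg/L.
Travel time t = 2.93e+04 m / 0.81 m/s = 3.617e+04 s = 0.4187 d.
C = 0.9323·exp(−0.42·0.4187) = 0.9323·0.8388 = 0.782 mg/L.

0.782 mg/L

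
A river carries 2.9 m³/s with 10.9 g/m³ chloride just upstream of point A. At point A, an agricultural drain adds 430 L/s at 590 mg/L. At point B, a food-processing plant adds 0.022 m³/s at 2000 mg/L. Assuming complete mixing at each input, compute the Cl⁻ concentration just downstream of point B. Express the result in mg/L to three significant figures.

98.2 mg/L

430 L/s = 0.43 m³/s.
After input A: C = (2.9·10.9 + 0.43·590) / 3.33 = 85.68 mg/L.
After input B: C = (3.33·85.68 + 0.022·2000) / 3.352 = 98.24 mg/L.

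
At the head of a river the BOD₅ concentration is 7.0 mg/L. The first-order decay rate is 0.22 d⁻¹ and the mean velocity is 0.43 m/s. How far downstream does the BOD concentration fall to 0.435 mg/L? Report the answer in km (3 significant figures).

From C = C₀·e^(−kt), t = ln(C₀/C)/k = ln(7.0/0.435)/0.22 = 2.778/0.22 = 12.63 d.
Distance = v·t = 0.43 m/s × 1.091e+06 s = 4.692e+05 m = 469.2 km.

469 km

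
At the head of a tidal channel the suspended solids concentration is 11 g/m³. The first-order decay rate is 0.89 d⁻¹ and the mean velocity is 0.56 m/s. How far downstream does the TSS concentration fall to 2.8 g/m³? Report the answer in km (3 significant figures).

74.4 km

From C = C₀·e^(−kt), t = ln(C₀/C)/k = ln(11/2.8)/0.89 = 1.368/0.89 = 1.537 d.
Distance = v·t = 0.56 m/s × 1.328e+05 s = 7.439e+04 m = 74.39 km.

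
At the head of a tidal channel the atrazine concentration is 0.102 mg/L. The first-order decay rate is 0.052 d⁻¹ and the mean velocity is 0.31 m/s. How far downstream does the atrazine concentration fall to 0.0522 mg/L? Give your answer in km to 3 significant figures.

345 km

From C = C₀·e^(−kt), t = ln(C₀/C)/k = ln(0.102/0.0522)/0.052 = 0.6699/0.052 = 12.88 d.
Distance = v·t = 0.31 m/s × 1.113e+06 s = 3.45e+05 m = 345 km.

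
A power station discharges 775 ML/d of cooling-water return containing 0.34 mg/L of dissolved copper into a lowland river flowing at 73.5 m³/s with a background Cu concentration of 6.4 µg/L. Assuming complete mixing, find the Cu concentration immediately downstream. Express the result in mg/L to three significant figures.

775 ML/d = 8.97 m³/s.
6.4 µg/L = 0.0064 mg/L.
Conservation of mass across the mixing zone: C = (8.97·0.34 + 73.5·0.0064) / (8.97 + 73.5) = 3.52/82.47 = 0.04268 mg/L.

0.0427 mg/L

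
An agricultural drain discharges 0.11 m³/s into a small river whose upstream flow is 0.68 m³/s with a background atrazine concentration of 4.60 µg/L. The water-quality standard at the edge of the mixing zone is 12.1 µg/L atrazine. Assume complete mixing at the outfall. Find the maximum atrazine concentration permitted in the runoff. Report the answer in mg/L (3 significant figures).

4.60 µg/L = 0.0046 mg/L.
12.1 µg/L = 0.0121 mg/L.
Mass balance: 0.0121·0.79 = 0.11·Cₑ + 0.68·0.0046.
Cₑ = (0.009559 − 0.003128) / 0.11 = 0.05846 mg/L.

0.0585 mg/L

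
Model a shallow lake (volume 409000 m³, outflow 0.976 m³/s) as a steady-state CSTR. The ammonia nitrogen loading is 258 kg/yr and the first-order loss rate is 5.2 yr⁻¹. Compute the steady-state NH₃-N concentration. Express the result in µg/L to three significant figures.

Outflow Q = 0.976 m³/s × 3.156e+07 s/yr = 3.08e+07 m³/yr.
Steady-state CSTR mass balance: W = Q·C + k·V·C, so C = W/(Q + kV).
Q + kV = 3.08e+07 + 5.2·409000 = 3.293e+07 m³/yr.
C = 258/3.293e+07 = 7.836e-06 kg/m³ = 0.007836 mg/L = 7.836 µg/L.

7.84 µg/L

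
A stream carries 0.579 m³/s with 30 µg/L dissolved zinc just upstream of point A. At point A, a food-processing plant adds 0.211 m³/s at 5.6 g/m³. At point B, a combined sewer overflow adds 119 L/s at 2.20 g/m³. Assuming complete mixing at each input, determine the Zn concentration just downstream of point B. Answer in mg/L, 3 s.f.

1.61 mg/L

30 µg/L = 0.03 mg/L.
After input A: C = (0.579·0.03 + 0.211·5.6) / 0.79 = 1.518 mg/L.
119 L/s = 0.119 m³/s.
After input B: C = (0.79·1.518 + 0.119·2.2) / 0.909 = 1.607 mg/L.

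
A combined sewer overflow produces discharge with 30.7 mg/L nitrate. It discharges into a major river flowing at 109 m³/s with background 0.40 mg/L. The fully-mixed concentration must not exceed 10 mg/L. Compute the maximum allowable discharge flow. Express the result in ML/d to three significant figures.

4370 ML/d

Mass balance at complete mixing: C_std·(Q_w + Q_r) = Q_w·C_e + Q_r·C_b.
Rearranging, Q_w = Q_r·(C_std − C_b)/(C_e − C_std) = 109·(10 − 0.4) / (30.7 − 10) = 50.55 m³/s.
= 4368 ML/d.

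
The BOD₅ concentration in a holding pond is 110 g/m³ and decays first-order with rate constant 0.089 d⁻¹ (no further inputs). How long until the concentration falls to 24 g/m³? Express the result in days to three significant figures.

17.1 d

t = ln(C₀/C)/k = ln(110/24)/0.089 = 1.522/0.089 = 17.11 d.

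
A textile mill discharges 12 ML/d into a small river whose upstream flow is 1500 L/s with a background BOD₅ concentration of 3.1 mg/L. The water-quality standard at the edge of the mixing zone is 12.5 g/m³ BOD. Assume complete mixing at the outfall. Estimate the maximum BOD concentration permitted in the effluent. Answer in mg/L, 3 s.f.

12 ML/d = 0.1389 m³/s.
1500 L/s = 1.5 m³/s.
Mass balance: 12.5·1.639 = 0.1389·Cₑ + 1.5·3.1.
Cₑ = (20.49 − 4.65) / 0.1389 = 114 mg/L.

114 mg/L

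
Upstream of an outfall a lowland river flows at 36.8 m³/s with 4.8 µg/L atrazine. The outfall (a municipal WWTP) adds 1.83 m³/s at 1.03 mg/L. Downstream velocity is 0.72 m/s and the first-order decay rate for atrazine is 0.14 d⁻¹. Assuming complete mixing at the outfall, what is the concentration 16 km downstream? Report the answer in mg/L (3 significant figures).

0.0515 mg/L

4.8 µg/L = 0.0048 mg/L.
After complete mixing, C₀ = (1.83·1.03 + 36.8·0.0048) / 38.63 = 0.05337 mg/L.
Travel time t = 1.6e+04 m / 0.72 m/s = 2.222e+04 s = 0.2572 d.
C = 0.05337·exp(−0.14·0.2572) = 0.05337·0.9646 = 0.05148 mg/L.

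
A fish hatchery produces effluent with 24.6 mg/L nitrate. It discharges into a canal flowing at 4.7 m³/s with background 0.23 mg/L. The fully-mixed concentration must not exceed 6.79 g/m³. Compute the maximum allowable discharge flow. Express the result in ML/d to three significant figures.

150 ML/d

Mass balance at complete mixing: C_std·(Q_w + Q_r) = Q_w·C_e + Q_r·C_b.
Rearranging, Q_w = Q_r·(C_std − C_b)/(C_e − C_std) = 4.7·(6.79 − 0.23) / (24.6 − 6.79) = 1.731 m³/s.
= 149.6 ML/d.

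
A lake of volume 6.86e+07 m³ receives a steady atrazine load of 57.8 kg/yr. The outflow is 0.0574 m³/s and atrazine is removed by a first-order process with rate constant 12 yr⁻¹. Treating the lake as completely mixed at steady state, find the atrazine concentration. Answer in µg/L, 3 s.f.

0.0701 µg/L

Outflow Q = 0.0574 m³/s × 3.156e+07 s/yr = 1.811e+06 m³/yr.
Steady-state CSTR mass balance: W = Q·C + k·V·C, so C = W/(Q + kV).
Q + kV = 1.811e+06 + 12·6.86e+07 = 8.25e+08 m³/yr.
C = 57.8/8.25e+08 = 7.006e-08 kg/m³ = 7.006e-05 mg/L = 0.07006 µg/L.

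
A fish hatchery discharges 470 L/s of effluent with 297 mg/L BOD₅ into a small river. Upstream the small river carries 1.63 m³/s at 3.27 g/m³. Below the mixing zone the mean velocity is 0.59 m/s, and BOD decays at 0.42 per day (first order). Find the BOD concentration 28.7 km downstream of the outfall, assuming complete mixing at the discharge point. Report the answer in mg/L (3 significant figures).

54.5 mg/L

470 L/s = 0.47 m³/s.
After complete mixing, C₀ = (0.47·297 + 1.63·3.27) / 2.1 = 69.01 mg/L.
Travel time t = 2.87e+04 m / 0.59 m/s = 4.864e+04 s = 0.563 d.
C = 69.01·exp(−0.42·0.563) = 69.01·0.7894 = 54.48 mg/L.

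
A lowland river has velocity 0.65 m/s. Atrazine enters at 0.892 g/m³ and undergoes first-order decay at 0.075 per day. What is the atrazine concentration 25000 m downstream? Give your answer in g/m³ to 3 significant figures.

0.863 g/m³

Travel time t = 25000 m / 0.65 m/s = 2.5e+04/0.65 = 3.846e+04 s = 0.4452 d.
First-order decay: C = 0.892·exp(−0.075·0.4452) = 0.892·0.9672 = 0.8627 g/m³.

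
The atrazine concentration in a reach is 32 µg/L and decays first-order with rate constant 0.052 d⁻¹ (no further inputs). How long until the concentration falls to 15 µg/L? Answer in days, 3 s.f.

14.6 d

t = ln(C₀/C)/k = ln(32/15)/0.052 = 0.7577/0.052 = 14.57 d.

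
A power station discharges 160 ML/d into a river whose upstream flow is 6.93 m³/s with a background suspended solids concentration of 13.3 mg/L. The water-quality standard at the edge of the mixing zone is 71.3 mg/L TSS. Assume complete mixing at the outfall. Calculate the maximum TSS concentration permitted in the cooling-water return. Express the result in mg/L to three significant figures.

160 ML/d = 1.852 m³/s.
Mass balance: 71.3·8.782 = 1.852·Cₑ + 6.93·13.3.
Cₑ = (626.1 − 92.17) / 1.852 = 288.3 mg/L.

288 mg/L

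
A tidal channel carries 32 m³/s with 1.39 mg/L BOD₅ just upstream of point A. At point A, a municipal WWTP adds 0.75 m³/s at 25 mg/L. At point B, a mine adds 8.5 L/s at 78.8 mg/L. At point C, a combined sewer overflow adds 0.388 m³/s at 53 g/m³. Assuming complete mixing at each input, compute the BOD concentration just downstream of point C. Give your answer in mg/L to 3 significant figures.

2.55 mg/L

After input A: C = (32·1.39 + 0.75·25) / 32.75 = 1.931 mg/L.
8.5 L/s = 0.0085 m³/s.
After input B: C = (32.75·1.931 + 0.0085·78.8) / 32.76 = 1.951 mg/L.
After input C: C = (32.76·1.951 + 0.388·53) / 33.15 = 2.548 mg/L.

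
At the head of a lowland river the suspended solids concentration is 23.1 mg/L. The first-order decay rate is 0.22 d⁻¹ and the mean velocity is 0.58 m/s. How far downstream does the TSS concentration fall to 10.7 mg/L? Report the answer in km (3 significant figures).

175 km

From C = C₀·e^(−kt), t = ln(C₀/C)/k = ln(23.1/10.7)/0.22 = 0.7696/0.22 = 3.498 d.
Distance = v·t = 0.58 m/s × 3.022e+05 s = 1.753e+05 m = 175.3 km.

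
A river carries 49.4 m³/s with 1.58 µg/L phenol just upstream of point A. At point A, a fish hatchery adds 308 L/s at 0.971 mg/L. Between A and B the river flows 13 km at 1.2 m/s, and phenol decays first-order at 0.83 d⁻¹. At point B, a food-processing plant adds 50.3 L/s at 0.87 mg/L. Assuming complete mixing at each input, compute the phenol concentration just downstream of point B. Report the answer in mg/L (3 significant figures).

1.58 µg/L = 0.00158 mg/L.
308 L/s = 0.308 m³/s.
After input A: C = (49.4·0.00158 + 0.308·0.971) / 49.71 = 0.007587 mg/L.
Over the 13 km reach to input B (t = 1.083e+04 s = 0.1254 d), decay gives C = 0.007587·exp(−0.83·0.1254) = 0.006837 mg/L.
50.3 L/s = 0.0503 m³/s.
After input B: C = (49.71·0.006837 + 0.0503·0.87) / 49.76 = 0.007709 mg/L.

0.00771 mg/L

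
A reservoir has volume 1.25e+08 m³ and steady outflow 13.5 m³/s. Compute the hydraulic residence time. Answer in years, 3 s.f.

Q = 13.5 m³/s × 3.156e+07 s/yr = 4.26e+08 m³/yr.
Hydraulic residence time τ = V/Q = 1.25e+08/4.26e+08 = 0.2934 yr.

0.293 yr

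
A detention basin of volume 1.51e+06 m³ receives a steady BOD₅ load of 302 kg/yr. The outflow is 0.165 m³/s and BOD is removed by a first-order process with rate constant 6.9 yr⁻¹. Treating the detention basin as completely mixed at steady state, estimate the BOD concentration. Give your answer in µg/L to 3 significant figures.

19.3 µg/L

Outflow Q = 0.165 m³/s × 3.156e+07 s/yr = 5.207e+06 m³/yr.
Steady-state CSTR mass balance: W = Q·C + k·V·C, so C = W/(Q + kV).
Q + kV = 5.207e+06 + 6.9·1.51e+06 = 1.563e+07 m³/yr.
C = 302/1.563e+07 = 1.933e-05 kg/m³ = 0.01933 mg/L = 19.33 µg/L.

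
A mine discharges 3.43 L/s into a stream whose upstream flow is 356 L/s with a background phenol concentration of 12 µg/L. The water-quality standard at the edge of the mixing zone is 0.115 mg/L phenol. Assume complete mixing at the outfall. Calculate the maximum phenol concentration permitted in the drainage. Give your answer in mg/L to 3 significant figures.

10.8 mg/L

3.43 L/s = 0.00343 m³/s.
356 L/s = 0.356 m³/s.
12 µg/L = 0.012 mg/L.
Mass balance: 0.115·0.3594 = 0.00343·Cₑ + 0.356·0.012.
Cₑ = (0.04133 − 0.004272) / 0.00343 = 10.81 mg/L.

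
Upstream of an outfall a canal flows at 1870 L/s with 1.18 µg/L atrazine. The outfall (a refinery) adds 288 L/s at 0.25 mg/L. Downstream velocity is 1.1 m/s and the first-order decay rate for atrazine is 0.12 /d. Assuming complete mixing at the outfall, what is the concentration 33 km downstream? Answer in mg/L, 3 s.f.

0.0330 mg/L

288 L/s = 0.288 m³/s.
1870 L/s = 1.87 m³/s.
1.18 µg/L = 0.00118 mg/L.
After complete mixing, C₀ = (0.288·0.25 + 1.87·0.00118) / 2.158 = 0.03439 mg/L.
Travel time t = 3.3e+04 m / 1.1 m/s = 3e+04 s = 0.3472 d.
C = 0.03439·exp(−0.12·0.3472) = 0.03439·0.9592 = 0.03298 mg/L.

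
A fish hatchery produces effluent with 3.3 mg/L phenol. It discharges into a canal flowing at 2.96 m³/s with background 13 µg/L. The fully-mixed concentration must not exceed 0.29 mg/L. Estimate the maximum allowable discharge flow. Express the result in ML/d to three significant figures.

23.5 ML/d

13 µg/L = 0.013 mg/L.
Mass balance at complete mixing: C_std·(Q_w + Q_r) = Q_w·C_e + Q_r·C_b.
Rearranging, Q_w = Q_r·(C_std − C_b)/(C_e − C_std) = 2.96·(0.29 − 0.013) / (3.3 − 0.29) = 0.2724 m³/s.
= 23.54 ML/d.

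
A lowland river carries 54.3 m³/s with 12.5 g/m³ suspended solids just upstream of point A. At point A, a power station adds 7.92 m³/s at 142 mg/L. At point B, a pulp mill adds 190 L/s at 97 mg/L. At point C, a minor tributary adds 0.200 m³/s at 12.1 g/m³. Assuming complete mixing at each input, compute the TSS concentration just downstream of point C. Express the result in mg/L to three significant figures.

After input A: C = (54.3·12.5 + 7.92·142) / 62.22 = 28.98 mg/L.
190 L/s = 0.19 m³/s.
After input B: C = (62.22·28.98 + 0.19·97) / 62.41 = 29.19 mg/L.
After input C: C = (62.41·29.19 + 0.2·12.1) / 62.61 = 29.14 mg/L.

29.1 mg/L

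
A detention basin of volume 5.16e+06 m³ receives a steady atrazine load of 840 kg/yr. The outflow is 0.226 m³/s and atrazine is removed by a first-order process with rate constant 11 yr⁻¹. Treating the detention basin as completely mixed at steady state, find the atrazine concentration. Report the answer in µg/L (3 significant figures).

13.1 µg/L

Outflow Q = 0.226 m³/s × 3.156e+07 s/yr = 7.132e+06 m³/yr.
Steady-state CSTR mass balance: W = Q·C + k·V·C, so C = W/(Q + kV).
Q + kV = 7.132e+06 + 11·5.16e+06 = 6.389e+07 m³/yr.
C = 840/6.389e+07 = 1.315e-05 kg/m³ = 0.01315 mg/L = 13.15 µg/L.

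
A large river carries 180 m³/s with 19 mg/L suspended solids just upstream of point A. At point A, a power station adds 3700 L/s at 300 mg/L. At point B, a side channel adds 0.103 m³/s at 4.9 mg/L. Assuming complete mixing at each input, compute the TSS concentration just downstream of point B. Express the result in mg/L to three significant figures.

3700 L/s = 3.7 m³/s.
After input A: C = (180·19 + 3.7·300) / 183.7 = 24.66 mg/L.
After input B: C = (183.7·24.66 + 0.103·4.9) / 183.8 = 24.65 mg/L.

24.6 mg/L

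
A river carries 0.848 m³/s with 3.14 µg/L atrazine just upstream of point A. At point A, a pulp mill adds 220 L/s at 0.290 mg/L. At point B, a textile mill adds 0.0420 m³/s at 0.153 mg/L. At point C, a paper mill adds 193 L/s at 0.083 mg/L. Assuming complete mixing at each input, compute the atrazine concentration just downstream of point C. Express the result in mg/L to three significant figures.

0.0682 mg/L

3.14 µg/L = 0.00314 mg/L.
220 L/s = 0.22 m³/s.
After input A: C = (0.848·0.00314 + 0.22·0.29) / 1.068 = 0.06223 mg/L.
After input B: C = (1.068·0.06223 + 0.042·0.153) / 1.11 = 0.06567 mg/L.
193 L/s = 0.193 m³/s.
After input C: C = (1.11·0.06567 + 0.193·0.083) / 1.303 = 0.06823 mg/L.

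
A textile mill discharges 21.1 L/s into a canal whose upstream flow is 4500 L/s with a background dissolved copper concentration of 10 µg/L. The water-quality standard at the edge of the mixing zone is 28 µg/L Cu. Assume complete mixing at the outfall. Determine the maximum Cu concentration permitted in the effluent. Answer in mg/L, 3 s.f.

3.87 mg/L

21.1 L/s = 0.0211 m³/s.
4500 L/s = 4.5 m³/s.
10 µg/L = 0.01 mg/L.
28 µg/L = 0.028 mg/L.
Mass balance: 0.028·4.521 = 0.0211·Cₑ + 4.5·0.01.
Cₑ = (0.1266 − 0.045) / 0.0211 = 3.867 mg/L.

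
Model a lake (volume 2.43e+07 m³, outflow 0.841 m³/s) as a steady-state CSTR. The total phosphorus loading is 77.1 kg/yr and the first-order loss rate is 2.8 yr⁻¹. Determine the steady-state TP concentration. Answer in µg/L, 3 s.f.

0.815 µg/L

Outflow Q = 0.841 m³/s × 3.156e+07 s/yr = 2.654e+07 m³/yr.
Steady-state CSTR mass balance: W = Q·C + k·V·C, so C = W/(Q + kV).
Q + kV = 2.654e+07 + 2.8·2.43e+07 = 9.458e+07 m³/yr.
C = 77.1/9.458e+07 = 8.152e-07 kg/m³ = 0.0008152 mg/L = 0.8152 µg/L.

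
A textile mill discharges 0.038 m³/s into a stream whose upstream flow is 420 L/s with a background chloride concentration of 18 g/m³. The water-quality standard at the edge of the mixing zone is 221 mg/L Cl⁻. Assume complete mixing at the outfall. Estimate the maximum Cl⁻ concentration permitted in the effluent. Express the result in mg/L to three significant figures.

420 L/s = 0.42 m³/s.
Mass balance: 221·0.458 = 0.038·Cₑ + 0.42·18.
Cₑ = (101.2 − 7.56) / 0.038 = 2465 mg/L.

2460 mg/L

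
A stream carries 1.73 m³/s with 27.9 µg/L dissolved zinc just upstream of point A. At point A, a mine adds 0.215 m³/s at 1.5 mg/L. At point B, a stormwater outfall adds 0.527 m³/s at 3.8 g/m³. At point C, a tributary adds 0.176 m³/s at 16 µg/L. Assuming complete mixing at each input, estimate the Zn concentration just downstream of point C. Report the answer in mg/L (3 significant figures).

0.897 mg/L

27.9 µg/L = 0.0279 mg/L.
After input A: C = (1.73·0.0279 + 0.215·1.5) / 1.945 = 0.1906 mg/L.
After input B: C = (1.945·0.1906 + 0.527·3.8) / 2.472 = 0.9601 mg/L.
16 µg/L = 0.016 mg/L.
After input C: C = (2.472·0.9601 + 0.176·0.016) / 2.648 = 0.8974 mg/L.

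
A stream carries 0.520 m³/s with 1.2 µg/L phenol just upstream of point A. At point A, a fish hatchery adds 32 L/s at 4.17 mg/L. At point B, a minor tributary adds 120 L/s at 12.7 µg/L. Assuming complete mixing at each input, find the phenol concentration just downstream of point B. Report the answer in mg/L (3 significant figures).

1.2 µg/L = 0.0012 mg/L.
32 L/s = 0.032 m³/s.
After input A: C = (0.52·0.0012 + 0.032·4.17) / 0.552 = 0.2429 mg/L.
120 L/s = 0.12 m³/s.
12.7 µg/L = 0.0127 mg/L.
After input B: C = (0.552·0.2429 + 0.12·0.0127) / 0.672 = 0.2018 mg/L.

0.202 mg/L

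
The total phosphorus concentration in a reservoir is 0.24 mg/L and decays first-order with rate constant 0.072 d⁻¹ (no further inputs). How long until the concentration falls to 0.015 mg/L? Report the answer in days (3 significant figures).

38.5 d

t = ln(C₀/C)/k = ln(0.24/0.015)/0.072 = 2.773/0.072 = 38.51 d.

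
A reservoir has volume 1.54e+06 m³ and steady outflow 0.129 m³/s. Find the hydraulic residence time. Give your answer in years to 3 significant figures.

Q = 0.129 m³/s × 3.156e+07 s/yr = 4.071e+06 m³/yr.
Hydraulic residence time τ = V/Q = 1.54e+06/4.071e+06 = 0.3783 yr.

0.378 yr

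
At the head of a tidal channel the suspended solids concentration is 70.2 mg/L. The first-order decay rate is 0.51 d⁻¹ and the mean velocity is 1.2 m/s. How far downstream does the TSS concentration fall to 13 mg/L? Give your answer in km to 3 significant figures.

From C = C₀·e^(−kt), t = ln(C₀/C)/k = ln(70.2/13)/0.51 = 1.686/0.51 = 3.307 d.
Distance = v·t = 1.2 m/s × 2.857e+05 s = 3.428e+05 m = 342.8 km.

343 km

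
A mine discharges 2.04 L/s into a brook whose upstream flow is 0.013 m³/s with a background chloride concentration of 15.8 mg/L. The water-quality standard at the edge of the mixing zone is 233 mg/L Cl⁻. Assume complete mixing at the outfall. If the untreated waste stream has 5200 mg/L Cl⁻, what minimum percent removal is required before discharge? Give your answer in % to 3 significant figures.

2.04 L/s = 0.00204 m³/s.
Mass balance: 233·0.01504 = 0.00204·Cₑ + 0.013·15.8.
Cₑ = (3.504 − 0.2054) / 0.00204 = 1617 mg/L.
Required removal = 1 − 1617/5200 = 68.9 %.

68.9 %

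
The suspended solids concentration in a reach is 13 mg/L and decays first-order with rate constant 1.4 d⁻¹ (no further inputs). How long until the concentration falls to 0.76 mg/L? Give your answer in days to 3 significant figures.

2.03 d

t = ln(C₀/C)/k = ln(13/0.76)/1.4 = 2.839/1.4 = 2.028 d.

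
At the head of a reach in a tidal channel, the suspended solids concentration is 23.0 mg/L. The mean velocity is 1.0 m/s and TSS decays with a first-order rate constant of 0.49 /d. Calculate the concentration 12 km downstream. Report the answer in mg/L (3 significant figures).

21.5 mg/L

Travel time t = 12 km / 1.0 m/s = 1.2e+04/1.0 = 1.2e+04 s = 0.1389 d.
First-order decay: C = 23.0·exp(−0.49·0.1389) = 23.0·0.9342 = 21.49 mg/L.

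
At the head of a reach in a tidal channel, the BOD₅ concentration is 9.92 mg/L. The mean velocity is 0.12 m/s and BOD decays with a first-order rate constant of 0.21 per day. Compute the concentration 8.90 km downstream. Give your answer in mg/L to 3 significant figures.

8.28 mg/L

Travel time t = 8.90 km / 0.12 m/s = 8900/0.12 = 7.417e+04 s = 0.8584 d.
First-order decay: C = 9.92·exp(−0.21·0.8584) = 9.92·0.835 = 8.284 mg/L.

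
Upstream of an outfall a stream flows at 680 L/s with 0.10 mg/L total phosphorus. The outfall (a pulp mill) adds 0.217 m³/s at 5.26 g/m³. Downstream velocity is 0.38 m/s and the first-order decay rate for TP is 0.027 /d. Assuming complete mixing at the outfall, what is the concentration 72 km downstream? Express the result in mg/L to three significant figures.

1.27 mg/L

680 L/s = 0.68 m³/s.
After complete mixing, C₀ = (0.217·5.26 + 0.68·0.1) / 0.897 = 1.348 mg/L.
Travel time t = 7.2e+04 m / 0.38 m/s = 1.895e+05 s = 2.193 d.
C = 1.348·exp(−0.027·2.193) = 1.348·0.9425 = 1.271 mg/L.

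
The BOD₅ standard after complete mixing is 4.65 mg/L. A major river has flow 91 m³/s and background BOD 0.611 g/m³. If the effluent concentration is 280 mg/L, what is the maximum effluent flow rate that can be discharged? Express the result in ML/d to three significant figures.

115 ML/d

Mass balance at complete mixing: C_std·(Q_w + Q_r) = Q_w·C_e + Q_r·C_b.
Rearranging, Q_w = Q_r·(C_std − C_b)/(C_e − C_std) = 91·(4.65 − 0.611) / (280 − 4.65) = 1.335 m³/s.
= 115.3 ML/d.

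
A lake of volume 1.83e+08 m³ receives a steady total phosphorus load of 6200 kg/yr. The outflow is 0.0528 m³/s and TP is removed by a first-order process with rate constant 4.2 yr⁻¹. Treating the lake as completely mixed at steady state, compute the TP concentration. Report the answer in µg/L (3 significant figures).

8.05 µg/L

Outflow Q = 0.0528 m³/s × 3.156e+07 s/yr = 1.666e+06 m³/yr.
Steady-state CSTR mass balance: W = Q·C + k·V·C, so C = W/(Q + kV).
Q + kV = 1.666e+06 + 4.2·1.83e+08 = 7.703e+08 m³/yr.
C = 6200/7.703e+08 = 8.049e-06 kg/m³ = 0.008049 mg/L = 8.049 µg/L.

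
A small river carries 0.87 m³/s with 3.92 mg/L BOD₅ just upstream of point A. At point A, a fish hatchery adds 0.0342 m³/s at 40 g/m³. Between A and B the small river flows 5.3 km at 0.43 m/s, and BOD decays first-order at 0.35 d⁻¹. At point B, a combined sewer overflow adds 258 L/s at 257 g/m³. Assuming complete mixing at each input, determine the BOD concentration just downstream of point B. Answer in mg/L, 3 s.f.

After input A: C = (0.87·3.92 + 0.0342·40) / 0.9042 = 5.285 mg/L.
Over the 5.3 km reach to input B (t = 1.233e+04 s = 0.1427 d), decay gives C = 5.285·exp(−0.35·0.1427) = 5.027 mg/L.
258 L/s = 0.258 m³/s.
After input B: C = (0.9042·5.027 + 0.258·257) / 1.162 = 60.96 mg/L.

61.0 mg/L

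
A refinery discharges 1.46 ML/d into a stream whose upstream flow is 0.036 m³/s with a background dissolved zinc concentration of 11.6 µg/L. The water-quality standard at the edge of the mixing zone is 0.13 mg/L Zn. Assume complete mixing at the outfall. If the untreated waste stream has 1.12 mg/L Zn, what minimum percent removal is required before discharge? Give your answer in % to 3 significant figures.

1.46 ML/d = 0.0169 m³/s.
11.6 µg/L = 0.0116 mg/L.
Mass balance: 0.13·0.0529 = 0.0169·Cₑ + 0.036·0.0116.
Cₑ = (0.006877 − 0.0004176) / 0.0169 = 0.3822 mg/L.
Required removal = 1 − 0.3822/1.12 = 65.87 %.

65.9 %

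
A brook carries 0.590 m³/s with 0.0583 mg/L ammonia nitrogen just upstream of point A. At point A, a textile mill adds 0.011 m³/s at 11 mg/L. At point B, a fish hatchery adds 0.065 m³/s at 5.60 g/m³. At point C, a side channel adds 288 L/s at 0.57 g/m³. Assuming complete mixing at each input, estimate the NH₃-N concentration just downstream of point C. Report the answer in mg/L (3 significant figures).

0.717 mg/L

After input A: C = (0.59·0.0583 + 0.011·11) / 0.601 = 0.2586 mg/L.
After input B: C = (0.601·0.2586 + 0.065·5.6) / 0.666 = 0.7799 mg/L.
288 L/s = 0.288 m³/s.
After input C: C = (0.666·0.7799 + 0.288·0.57) / 0.954 = 0.7165 mg/L.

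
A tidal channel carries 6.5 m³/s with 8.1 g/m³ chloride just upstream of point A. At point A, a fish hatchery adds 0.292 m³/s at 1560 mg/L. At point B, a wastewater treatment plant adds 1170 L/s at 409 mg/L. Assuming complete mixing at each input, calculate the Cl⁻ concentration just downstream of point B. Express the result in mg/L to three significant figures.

After input A: C = (6.5·8.1 + 0.292·1560) / 6.792 = 74.82 mg/L.
1170 L/s = 1.17 m³/s.
After input B: C = (6.792·74.82 + 1.17·409) / 7.962 = 123.9 mg/L.

124 mg/L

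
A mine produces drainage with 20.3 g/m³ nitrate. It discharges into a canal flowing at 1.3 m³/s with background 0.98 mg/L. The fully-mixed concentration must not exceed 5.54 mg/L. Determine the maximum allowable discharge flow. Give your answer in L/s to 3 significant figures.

Mass balance at complete mixing: C_std·(Q_w + Q_r) = Q_w·C_e + Q_r·C_b.
Rearranging, Q_w = Q_r·(C_std − C_b)/(C_e − C_std) = 1.3·(5.54 − 0.98) / (20.3 − 5.54) = 0.4016 m³/s.
= 401.6 L/s.

402 L/s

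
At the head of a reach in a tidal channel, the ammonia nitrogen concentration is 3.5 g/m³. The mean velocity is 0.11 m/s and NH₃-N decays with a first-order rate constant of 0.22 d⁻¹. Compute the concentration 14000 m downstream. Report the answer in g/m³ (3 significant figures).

2.53 g/m³

Travel time t = 14000 m / 0.11 m/s = 1.4e+04/0.11 = 1.273e+05 s = 1.473 d.
First-order decay: C = 3.5·exp(−0.22·1.473) = 3.5·0.7232 = 2.531 g/m³.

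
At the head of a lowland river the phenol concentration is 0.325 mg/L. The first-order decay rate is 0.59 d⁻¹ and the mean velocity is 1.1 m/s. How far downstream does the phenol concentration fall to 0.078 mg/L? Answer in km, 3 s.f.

From C = C₀·e^(−kt), t = ln(C₀/C)/k = ln(0.325/0.078)/0.59 = 1.427/0.59 = 2.419 d.
Distance = v·t = 1.1 m/s × 2.09e+05 s = 2.299e+05 m = 229.9 km.

230 km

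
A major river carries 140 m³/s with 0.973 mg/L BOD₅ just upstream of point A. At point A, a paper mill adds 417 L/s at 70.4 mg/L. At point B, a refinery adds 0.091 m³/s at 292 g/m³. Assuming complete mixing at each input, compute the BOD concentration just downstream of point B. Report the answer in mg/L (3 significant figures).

1.37 mg/L

417 L/s = 0.417 m³/s.
After input A: C = (140·0.973 + 0.417·70.4) / 140.4 = 1.179 mg/L.
After input B: C = (140.4·1.179 + 0.091·292) / 140.5 = 1.368 mg/L.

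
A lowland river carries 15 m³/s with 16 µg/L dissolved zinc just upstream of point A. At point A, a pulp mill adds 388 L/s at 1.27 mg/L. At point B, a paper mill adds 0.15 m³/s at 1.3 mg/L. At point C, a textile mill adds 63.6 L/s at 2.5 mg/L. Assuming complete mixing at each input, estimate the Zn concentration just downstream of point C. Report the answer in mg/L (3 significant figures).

0.0697 mg/L

16 µg/L = 0.016 mg/L.
388 L/s = 0.388 m³/s.
After input A: C = (15·0.016 + 0.388·1.27) / 15.39 = 0.04762 mg/L.
After input B: C = (15.39·0.04762 + 0.15·1.3) / 15.54 = 0.05971 mg/L.
63.6 L/s = 0.0636 m³/s.
After input C: C = (15.54·0.05971 + 0.0636·2.5) / 15.6 = 0.06966 mg/L.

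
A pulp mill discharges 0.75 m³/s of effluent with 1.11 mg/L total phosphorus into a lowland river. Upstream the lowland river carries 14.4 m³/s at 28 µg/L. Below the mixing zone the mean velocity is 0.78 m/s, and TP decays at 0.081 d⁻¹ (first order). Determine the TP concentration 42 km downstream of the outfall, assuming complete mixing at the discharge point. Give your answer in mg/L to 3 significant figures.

28 µg/L = 0.028 mg/L.
After complete mixing, C₀ = (0.75·1.11 + 14.4·0.028) / 15.15 = 0.08156 mg/L.
Travel time t = 4.2e+04 m / 0.78 m/s = 5.385e+04 s = 0.6232 d.
C = 0.08156·exp(−0.081·0.6232) = 0.08156·0.9508 = 0.07755 mg/L.

0.0775 mg/L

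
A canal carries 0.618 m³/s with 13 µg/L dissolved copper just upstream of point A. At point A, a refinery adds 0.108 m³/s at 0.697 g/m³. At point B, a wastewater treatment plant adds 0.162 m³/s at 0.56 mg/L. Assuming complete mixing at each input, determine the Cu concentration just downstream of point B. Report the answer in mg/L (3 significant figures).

0.196 mg/L

13 µg/L = 0.013 mg/L.
After input A: C = (0.618·0.013 + 0.108·0.697) / 0.726 = 0.1148 mg/L.
After input B: C = (0.726·0.1148 + 0.162·0.56) / 0.888 = 0.196 mg/L.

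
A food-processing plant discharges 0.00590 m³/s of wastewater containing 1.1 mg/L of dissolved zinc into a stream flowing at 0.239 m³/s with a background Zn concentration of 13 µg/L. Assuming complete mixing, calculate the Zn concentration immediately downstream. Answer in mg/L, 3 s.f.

13 µg/L = 0.013 mg/L.
Conservation of mass across the mixing zone: C = (0.0059·1.1 + 0.239·0.013) / (0.0059 + 0.239) = 0.009597/0.2449 = 0.03919 mg/L.

0.0392 mg/L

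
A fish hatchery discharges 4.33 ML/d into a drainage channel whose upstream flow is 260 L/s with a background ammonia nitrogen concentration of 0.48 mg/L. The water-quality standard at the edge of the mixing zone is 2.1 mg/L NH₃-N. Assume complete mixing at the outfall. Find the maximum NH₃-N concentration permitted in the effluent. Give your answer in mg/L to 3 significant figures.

4.33 ML/d = 0.05012 m³/s.
260 L/s = 0.26 m³/s.
Mass balance: 2.1·0.3101 = 0.05012·Cₑ + 0.26·0.48.
Cₑ = (0.6512 − 0.1248) / 0.05012 = 10.5 mg/L.

10.5 mg/L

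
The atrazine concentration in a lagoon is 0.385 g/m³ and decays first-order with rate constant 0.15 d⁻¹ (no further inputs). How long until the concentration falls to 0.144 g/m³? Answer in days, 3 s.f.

t = ln(C₀/C)/k = ln(0.385/0.144)/0.15 = 0.9834/0.15 = 6.556 d.

6.56 d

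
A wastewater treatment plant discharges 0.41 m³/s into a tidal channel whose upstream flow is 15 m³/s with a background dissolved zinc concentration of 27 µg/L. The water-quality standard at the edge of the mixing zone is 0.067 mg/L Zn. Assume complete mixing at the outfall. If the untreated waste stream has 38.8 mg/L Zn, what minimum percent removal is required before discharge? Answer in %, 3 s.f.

27 µg/L = 0.027 mg/L.
Mass balance: 0.067·15.41 = 0.41·Cₑ + 15·0.027.
Cₑ = (1.032 − 0.405) / 0.41 = 1.53 mg/L.
Required removal = 1 − 1.53/38.8 = 96.06 %.

96.1 %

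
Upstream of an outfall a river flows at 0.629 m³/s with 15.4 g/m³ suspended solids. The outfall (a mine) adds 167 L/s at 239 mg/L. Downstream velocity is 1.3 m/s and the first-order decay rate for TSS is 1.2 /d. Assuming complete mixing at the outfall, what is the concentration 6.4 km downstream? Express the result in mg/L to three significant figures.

167 L/s = 0.167 m³/s.
After complete mixing, C₀ = (0.167·239 + 0.629·15.4) / 0.796 = 62.31 mg/L.
Travel time t = 6400 m / 1.3 m/s = 4923 s = 0.05698 d.
C = 62.31·exp(−1.2·0.05698) = 62.31·0.9339 = 58.19 mg/L.

58.2 mg/L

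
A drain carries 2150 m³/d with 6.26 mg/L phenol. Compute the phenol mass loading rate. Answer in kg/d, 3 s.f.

2150 m³/d = 0.02488 m³/s.
Mass flux = Q·C = 0.02488 m³/s × 6.26 g/m³ = 0.1558 g/s.
= 0.1558 g/s × 86.4 = 13.46 kg/d.

13.5 kg/d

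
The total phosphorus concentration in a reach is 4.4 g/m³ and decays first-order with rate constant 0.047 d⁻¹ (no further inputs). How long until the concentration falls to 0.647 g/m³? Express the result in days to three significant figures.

40.8 d

t = ln(C₀/C)/k = ln(4.4/0.647)/0.047 = 1.917/0.047 = 40.79 d.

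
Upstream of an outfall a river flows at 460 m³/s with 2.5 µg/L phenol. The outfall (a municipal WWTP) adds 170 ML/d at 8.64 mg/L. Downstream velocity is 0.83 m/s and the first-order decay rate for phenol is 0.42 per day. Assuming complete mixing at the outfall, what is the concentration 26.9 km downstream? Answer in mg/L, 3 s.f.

170 ML/d = 1.968 m³/s.
2.5 µg/L = 0.0025 mg/L.
After complete mixing, C₀ = (1.968·8.64 + 460·0.0025) / 462 = 0.03929 mg/L.
Travel time t = 2.69e+04 m / 0.83 m/s = 3.241e+04 s = 0.3751 d.
C = 0.03929·exp(−0.42·0.3751) = 0.03929·0.8542 = 0.03356 mg/L.

0.0336 mg/L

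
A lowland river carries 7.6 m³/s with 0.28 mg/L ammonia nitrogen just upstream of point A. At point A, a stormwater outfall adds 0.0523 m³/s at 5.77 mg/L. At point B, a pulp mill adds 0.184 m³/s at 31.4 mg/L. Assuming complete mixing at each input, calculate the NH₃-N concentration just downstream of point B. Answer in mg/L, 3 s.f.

After input A: C = (7.6·0.28 + 0.0523·5.77) / 7.652 = 0.3175 mg/L.
After input B: C = (7.652·0.3175 + 0.184·31.4) / 7.836 = 1.047 mg/L.

1.05 mg/L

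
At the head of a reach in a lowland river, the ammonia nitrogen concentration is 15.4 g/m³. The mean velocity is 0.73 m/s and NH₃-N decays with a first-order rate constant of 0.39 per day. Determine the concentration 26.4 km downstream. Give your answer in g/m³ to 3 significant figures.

13.1 g/m³

Travel time t = 26.4 km / 0.73 m/s = 2.64e+04/0.73 = 3.616e+04 s = 0.4186 d.
First-order decay: C = 15.4·exp(−0.39·0.4186) = 15.4·0.8494 = 13.08 g/m³.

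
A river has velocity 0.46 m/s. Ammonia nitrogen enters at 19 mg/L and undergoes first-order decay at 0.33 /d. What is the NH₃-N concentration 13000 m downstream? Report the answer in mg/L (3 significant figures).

17.1 mg/L

Travel time t = 13000 m / 0.46 m/s = 1.3e+04/0.46 = 2.826e+04 s = 0.3271 d.
First-order decay: C = 19·exp(−0.33·0.3271) = 19·0.8977 = 17.06 mg/L.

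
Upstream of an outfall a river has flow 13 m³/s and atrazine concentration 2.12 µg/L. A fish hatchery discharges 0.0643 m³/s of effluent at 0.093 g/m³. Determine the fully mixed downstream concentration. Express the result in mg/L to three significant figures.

2.12 µg/L = 0.00212 mg/L.
Conservation of mass across the mixing zone: C = (0.0643·0.093 + 13·0.00212) / (0.0643 + 13) = 0.03354/13.06 = 0.002567 mg/L.

0.00257 mg/L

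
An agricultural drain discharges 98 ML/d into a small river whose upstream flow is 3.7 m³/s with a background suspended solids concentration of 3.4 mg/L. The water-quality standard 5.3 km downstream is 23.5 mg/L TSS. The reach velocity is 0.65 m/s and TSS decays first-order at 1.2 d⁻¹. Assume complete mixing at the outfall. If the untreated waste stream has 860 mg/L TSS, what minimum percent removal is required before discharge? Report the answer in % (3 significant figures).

88.2 %

98 ML/d = 1.134 m³/s.
Travel time to the compliance point: t = 5300/0.65 = 8154 s = 0.09437 d; decay factor exp(−1.2·0.09437) = 0.8929.
So the concentration just after mixing may be at most 23.5/0.8929 = 26.32 mg/L.
Mass balance: 26.32·4.834 = 1.134·Cₑ + 3.7·3.4.
Cₑ = (127.2 − 12.58) / 1.134 = 101.1 mg/L.
Required removal = 1 − 101.1/860 = 88.25 %.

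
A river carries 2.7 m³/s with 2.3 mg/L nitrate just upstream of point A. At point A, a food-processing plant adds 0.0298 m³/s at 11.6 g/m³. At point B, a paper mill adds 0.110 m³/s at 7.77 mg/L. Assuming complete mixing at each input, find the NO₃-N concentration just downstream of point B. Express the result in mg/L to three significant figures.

2.61 mg/L

After input A: C = (2.7·2.3 + 0.0298·11.6) / 2.73 = 2.402 mg/L.
After input B: C = (2.73·2.402 + 0.11·7.77) / 2.84 = 2.609 mg/L.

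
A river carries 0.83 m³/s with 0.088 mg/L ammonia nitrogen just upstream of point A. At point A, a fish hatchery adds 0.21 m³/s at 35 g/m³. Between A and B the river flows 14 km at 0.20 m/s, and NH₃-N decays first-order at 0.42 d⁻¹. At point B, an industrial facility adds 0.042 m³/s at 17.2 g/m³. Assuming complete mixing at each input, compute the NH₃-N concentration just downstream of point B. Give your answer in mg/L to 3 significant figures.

5.55 mg/L

After input A: C = (0.83·0.088 + 0.21·35) / 1.04 = 7.138 mg/L.
Over the 14 km reach to input B (t = 7e+04 s = 0.8102 d), decay gives C = 7.138·exp(−0.42·0.8102) = 5.079 mg/L.
After input B: C = (1.04·5.079 + 0.042·17.2) / 1.082 = 5.549 mg/L.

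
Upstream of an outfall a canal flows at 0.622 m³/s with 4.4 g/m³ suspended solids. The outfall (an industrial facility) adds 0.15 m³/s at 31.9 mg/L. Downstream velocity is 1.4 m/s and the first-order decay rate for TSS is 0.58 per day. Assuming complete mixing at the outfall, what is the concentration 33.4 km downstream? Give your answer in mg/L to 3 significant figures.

After complete mixing, C₀ = (0.15·31.9 + 0.622·4.4) / 0.772 = 9.743 mg/L.
Travel time t = 3.34e+04 m / 1.4 m/s = 2.386e+04 s = 0.2761 d.
C = 9.743·exp(−0.58·0.2761) = 9.743·0.852 = 8.301 mg/L.

8.30 mg/L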